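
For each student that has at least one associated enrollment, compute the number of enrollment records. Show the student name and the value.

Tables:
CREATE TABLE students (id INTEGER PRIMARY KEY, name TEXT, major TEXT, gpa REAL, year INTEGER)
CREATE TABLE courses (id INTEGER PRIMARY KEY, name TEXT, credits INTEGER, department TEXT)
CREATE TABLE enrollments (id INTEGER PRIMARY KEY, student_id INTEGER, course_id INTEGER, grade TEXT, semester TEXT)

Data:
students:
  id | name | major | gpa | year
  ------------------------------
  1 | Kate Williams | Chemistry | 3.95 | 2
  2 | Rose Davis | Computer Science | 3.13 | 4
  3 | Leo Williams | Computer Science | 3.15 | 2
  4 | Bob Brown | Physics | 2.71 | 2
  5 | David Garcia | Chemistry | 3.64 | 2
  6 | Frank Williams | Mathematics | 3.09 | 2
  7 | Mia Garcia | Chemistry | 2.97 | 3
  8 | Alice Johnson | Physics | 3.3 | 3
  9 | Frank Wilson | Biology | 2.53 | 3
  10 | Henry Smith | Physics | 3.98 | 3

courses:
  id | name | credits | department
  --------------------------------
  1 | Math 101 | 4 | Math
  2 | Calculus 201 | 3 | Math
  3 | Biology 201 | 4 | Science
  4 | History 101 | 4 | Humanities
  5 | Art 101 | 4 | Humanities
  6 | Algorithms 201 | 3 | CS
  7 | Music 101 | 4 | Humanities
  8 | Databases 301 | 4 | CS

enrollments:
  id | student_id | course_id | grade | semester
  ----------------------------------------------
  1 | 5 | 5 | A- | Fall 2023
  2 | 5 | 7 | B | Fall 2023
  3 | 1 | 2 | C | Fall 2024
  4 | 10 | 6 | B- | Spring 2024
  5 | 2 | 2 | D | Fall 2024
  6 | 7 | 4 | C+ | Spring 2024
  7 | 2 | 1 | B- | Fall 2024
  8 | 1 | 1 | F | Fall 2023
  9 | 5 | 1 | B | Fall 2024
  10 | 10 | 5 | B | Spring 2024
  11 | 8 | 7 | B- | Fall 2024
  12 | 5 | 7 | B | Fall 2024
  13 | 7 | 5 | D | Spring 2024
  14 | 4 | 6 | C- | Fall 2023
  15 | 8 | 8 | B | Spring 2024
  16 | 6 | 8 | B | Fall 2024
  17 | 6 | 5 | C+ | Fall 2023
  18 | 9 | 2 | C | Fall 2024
SELECT p.name, COUNT(*) AS n FROM enrollments c JOIN students p ON c.student_id = p.id GROUP BY p.id, p.name

Execution result:
name | n
Kate Williams | 2
Rose Davis | 2
Bob Brown | 1
David Garcia | 4
Frank Williams | 2
Mia Garcia | 2
Alice Johnson | 2
Frank Wilson | 1
Henry Smith | 2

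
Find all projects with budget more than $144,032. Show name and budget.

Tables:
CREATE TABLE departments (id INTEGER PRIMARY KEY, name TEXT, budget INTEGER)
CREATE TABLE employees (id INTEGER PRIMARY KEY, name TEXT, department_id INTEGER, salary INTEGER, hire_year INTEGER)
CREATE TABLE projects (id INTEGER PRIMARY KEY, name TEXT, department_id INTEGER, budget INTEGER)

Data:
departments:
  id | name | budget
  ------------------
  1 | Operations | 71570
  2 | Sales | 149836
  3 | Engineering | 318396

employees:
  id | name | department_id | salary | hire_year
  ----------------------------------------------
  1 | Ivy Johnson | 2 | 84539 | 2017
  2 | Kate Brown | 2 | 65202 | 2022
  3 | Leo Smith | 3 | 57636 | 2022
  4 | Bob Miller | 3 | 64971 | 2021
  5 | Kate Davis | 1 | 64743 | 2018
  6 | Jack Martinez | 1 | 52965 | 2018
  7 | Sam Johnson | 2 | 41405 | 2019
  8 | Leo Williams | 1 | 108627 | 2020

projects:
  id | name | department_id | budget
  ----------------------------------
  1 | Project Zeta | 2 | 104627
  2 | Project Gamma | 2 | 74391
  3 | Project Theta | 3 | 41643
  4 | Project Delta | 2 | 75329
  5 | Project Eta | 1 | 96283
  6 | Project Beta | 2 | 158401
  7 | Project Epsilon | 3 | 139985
SELECT name, budget FROM projects WHERE budget > 144032

Execution result:
name | budget
Project Beta | 158401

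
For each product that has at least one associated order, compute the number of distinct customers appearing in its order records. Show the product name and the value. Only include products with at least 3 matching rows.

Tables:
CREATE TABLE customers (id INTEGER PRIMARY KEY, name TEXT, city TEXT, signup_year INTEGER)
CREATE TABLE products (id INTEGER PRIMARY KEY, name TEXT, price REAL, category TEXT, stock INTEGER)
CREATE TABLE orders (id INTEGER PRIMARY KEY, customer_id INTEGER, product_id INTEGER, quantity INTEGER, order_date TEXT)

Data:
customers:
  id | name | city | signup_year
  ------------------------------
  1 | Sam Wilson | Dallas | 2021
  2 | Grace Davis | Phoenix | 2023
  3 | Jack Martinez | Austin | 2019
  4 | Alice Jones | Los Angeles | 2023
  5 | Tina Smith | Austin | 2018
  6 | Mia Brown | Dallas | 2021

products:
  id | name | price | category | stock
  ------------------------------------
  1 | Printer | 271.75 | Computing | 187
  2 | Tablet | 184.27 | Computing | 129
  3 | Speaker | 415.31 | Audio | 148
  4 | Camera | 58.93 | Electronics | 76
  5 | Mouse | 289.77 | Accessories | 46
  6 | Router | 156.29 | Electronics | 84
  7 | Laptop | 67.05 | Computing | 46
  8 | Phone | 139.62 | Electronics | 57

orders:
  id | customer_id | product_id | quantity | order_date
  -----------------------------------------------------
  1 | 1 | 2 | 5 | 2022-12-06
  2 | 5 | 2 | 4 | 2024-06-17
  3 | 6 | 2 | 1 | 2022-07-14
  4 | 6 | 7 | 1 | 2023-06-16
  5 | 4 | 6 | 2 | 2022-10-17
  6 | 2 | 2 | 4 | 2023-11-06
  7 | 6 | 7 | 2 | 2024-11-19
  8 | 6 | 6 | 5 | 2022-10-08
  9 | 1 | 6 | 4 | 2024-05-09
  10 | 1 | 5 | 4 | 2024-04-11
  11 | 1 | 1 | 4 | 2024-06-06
SELECT p.name, COUNT(DISTINCT c.customer_id) AS distinct_customer_count FROM orders c JOIN products p ON c.product_id = p.id GROUP BY p.id, p.name HAVING COUNT(*) >= 3

Execution result:
name | distinct_customer_count
Tablet | 4
Router | 3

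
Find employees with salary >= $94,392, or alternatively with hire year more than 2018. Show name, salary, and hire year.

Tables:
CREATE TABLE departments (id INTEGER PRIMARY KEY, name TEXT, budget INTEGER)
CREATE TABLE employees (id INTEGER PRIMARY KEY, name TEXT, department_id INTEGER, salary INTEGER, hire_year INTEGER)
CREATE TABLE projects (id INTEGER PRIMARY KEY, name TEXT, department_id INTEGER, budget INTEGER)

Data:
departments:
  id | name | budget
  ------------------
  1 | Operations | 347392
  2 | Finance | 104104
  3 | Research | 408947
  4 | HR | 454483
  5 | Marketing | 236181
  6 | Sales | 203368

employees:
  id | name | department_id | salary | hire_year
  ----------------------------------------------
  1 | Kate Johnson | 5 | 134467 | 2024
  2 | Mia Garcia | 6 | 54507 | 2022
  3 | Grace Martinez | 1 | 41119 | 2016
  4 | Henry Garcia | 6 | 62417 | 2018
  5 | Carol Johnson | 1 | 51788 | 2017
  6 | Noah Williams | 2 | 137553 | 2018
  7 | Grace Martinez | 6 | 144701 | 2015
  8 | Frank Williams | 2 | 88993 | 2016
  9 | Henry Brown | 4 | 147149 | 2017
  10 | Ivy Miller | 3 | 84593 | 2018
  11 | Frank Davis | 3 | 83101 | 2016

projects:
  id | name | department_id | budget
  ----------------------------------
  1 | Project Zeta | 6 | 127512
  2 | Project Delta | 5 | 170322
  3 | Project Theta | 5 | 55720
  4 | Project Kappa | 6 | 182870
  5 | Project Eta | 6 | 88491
SELECT name, salary, hire_year FROM employees WHERE salary >= 94392 OR hire_year > 2018

Execution result:
name | salary | hire_year
Kate Johnson | 134467 | 2024
Mia Garcia | 54507 | 2022
Noah Williams | 137553 | 2018
Grace Martinez | 144701 | 2015
Henry Brown | 147149 | 2017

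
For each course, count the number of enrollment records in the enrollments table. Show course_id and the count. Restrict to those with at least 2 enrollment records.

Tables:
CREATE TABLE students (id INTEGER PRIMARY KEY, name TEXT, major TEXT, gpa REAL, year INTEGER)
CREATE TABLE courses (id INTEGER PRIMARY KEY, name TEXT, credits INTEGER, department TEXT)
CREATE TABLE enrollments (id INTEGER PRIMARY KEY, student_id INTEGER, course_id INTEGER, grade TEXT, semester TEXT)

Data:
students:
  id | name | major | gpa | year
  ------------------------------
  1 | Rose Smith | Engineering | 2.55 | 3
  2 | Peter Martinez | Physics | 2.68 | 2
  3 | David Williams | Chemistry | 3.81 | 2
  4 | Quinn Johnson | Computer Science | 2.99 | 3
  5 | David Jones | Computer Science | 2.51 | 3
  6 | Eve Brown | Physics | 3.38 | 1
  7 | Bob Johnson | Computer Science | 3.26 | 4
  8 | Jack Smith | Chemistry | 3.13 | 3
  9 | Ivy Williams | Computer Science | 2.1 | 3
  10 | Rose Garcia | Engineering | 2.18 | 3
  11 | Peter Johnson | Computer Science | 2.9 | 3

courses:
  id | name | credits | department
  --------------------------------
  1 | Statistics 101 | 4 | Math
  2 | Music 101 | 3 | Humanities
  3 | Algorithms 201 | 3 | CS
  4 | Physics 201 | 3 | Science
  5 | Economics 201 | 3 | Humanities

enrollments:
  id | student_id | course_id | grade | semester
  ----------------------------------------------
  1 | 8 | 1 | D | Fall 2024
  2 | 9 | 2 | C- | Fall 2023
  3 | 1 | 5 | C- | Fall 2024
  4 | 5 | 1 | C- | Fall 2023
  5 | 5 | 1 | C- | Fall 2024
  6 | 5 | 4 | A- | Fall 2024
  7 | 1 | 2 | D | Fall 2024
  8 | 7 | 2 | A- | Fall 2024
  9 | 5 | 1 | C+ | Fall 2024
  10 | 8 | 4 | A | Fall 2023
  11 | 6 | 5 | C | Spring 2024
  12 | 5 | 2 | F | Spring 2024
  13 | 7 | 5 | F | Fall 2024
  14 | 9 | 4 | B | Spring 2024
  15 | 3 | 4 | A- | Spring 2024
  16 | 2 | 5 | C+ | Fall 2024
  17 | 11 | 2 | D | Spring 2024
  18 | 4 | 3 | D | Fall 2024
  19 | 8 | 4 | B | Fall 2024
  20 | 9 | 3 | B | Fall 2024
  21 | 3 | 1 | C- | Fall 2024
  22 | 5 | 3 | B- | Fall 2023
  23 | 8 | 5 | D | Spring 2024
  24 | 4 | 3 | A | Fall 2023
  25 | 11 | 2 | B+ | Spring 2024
SELECT course_id, COUNT(*) AS enrollment_count FROM enrollments GROUP BY course_id HAVING COUNT(*) >= 2

Execution result:
course_id | enrollment_count
1 | 5
2 | 6
3 | 4
4 | 5
5 | 5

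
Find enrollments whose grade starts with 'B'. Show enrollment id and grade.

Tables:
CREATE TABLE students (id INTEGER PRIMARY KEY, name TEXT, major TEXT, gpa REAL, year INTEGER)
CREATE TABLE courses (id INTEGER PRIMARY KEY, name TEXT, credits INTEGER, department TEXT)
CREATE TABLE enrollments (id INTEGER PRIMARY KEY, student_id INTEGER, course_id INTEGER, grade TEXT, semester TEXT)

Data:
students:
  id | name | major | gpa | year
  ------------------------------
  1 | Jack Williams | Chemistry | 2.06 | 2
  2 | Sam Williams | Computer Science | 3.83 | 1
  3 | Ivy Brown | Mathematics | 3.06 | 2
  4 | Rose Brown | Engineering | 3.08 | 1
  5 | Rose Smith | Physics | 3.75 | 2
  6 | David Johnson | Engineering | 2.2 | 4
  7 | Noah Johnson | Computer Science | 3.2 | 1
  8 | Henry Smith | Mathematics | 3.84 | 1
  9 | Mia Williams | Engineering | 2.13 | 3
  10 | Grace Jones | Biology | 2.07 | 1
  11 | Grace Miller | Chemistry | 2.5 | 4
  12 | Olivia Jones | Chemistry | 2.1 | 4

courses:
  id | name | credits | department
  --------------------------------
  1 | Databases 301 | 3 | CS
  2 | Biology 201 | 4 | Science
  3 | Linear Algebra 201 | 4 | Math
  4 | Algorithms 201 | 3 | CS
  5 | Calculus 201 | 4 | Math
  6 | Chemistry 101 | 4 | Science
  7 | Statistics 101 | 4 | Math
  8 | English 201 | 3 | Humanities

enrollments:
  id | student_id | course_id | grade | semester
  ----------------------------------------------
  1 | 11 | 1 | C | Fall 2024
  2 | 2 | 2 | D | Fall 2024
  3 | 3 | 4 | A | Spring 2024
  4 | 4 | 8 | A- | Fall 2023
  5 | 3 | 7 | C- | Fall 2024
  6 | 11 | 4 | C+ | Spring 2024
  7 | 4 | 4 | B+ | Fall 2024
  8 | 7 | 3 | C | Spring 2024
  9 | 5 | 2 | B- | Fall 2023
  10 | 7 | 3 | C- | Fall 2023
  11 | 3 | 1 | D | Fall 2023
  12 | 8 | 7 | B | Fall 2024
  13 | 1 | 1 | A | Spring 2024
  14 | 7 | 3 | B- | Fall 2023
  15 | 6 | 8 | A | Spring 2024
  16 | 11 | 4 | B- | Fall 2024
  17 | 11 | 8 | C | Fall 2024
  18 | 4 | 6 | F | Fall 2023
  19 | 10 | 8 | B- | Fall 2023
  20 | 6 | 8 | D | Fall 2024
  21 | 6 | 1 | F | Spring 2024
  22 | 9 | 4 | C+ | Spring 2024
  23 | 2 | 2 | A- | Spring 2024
SELECT id, grade FROM enrollments WHERE grade LIKE 'B%'

Execution result:
id | grade
7 | B+
9 | B-
12 | B
14 | B-
16 | B-
19 | B-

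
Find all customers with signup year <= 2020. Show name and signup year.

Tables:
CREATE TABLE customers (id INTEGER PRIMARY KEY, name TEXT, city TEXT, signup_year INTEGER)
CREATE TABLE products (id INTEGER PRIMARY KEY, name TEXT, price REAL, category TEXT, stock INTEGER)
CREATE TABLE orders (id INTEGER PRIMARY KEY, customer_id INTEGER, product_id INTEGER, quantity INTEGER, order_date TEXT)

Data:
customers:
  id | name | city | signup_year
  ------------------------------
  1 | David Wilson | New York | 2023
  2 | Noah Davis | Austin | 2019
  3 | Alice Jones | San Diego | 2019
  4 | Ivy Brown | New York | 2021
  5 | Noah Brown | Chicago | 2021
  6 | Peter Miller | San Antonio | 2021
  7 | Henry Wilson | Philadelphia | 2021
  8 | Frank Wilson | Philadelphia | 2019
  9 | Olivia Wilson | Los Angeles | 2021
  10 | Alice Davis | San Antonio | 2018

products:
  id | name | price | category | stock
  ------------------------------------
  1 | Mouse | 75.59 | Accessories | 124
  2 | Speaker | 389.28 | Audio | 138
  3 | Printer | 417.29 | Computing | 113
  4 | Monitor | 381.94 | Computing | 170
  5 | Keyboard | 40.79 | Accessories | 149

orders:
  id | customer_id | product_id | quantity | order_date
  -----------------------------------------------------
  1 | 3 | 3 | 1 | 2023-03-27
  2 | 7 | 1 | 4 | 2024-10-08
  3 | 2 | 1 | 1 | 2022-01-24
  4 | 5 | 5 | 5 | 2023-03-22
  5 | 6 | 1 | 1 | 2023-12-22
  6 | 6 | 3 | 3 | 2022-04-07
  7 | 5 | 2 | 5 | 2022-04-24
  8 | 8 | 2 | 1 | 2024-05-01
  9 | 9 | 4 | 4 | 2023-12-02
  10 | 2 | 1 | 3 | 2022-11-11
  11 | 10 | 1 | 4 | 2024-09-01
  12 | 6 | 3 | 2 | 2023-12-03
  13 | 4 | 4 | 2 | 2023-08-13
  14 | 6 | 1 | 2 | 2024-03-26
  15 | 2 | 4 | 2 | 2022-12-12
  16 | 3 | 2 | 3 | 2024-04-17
SELECT name, signup_year FROM customers WHERE signup_year <= 2020

Execution result:
name | signup_year
Noah Davis | 2019
Alice Jones | 2019
Frank Wilson | 2019
Alice Davis | 2018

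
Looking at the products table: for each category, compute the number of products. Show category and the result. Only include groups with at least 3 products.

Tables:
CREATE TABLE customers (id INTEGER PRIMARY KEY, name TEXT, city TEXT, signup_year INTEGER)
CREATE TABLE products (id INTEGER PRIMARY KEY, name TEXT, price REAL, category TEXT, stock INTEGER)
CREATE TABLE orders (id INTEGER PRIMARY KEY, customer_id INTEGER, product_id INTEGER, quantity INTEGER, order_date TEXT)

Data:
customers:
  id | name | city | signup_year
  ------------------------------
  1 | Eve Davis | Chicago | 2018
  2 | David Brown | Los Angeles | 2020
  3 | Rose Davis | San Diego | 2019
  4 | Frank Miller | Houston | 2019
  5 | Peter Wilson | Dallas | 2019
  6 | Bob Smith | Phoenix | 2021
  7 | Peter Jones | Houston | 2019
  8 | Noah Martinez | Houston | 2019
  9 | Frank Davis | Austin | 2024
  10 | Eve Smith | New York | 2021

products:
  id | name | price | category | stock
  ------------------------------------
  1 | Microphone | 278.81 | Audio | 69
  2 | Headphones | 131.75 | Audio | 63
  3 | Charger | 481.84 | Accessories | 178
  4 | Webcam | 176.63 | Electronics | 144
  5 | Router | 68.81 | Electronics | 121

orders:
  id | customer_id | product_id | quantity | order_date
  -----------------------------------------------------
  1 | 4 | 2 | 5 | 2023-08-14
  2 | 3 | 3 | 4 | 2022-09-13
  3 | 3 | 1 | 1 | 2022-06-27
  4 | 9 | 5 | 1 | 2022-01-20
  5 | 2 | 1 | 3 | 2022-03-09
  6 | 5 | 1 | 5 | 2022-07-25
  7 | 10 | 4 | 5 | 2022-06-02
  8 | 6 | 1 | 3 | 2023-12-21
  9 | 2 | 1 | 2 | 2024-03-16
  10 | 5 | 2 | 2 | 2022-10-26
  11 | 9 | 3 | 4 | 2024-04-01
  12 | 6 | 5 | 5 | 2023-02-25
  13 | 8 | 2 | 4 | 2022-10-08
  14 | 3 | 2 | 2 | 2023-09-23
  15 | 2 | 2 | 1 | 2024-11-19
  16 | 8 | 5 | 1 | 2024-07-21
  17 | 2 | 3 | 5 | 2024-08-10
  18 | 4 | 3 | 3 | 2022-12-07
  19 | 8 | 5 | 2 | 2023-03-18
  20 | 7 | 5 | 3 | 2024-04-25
SELECT category, COUNT(*) AS n FROM products GROUP BY category HAVING COUNT(*) >= 3

Execution result:
(no rows)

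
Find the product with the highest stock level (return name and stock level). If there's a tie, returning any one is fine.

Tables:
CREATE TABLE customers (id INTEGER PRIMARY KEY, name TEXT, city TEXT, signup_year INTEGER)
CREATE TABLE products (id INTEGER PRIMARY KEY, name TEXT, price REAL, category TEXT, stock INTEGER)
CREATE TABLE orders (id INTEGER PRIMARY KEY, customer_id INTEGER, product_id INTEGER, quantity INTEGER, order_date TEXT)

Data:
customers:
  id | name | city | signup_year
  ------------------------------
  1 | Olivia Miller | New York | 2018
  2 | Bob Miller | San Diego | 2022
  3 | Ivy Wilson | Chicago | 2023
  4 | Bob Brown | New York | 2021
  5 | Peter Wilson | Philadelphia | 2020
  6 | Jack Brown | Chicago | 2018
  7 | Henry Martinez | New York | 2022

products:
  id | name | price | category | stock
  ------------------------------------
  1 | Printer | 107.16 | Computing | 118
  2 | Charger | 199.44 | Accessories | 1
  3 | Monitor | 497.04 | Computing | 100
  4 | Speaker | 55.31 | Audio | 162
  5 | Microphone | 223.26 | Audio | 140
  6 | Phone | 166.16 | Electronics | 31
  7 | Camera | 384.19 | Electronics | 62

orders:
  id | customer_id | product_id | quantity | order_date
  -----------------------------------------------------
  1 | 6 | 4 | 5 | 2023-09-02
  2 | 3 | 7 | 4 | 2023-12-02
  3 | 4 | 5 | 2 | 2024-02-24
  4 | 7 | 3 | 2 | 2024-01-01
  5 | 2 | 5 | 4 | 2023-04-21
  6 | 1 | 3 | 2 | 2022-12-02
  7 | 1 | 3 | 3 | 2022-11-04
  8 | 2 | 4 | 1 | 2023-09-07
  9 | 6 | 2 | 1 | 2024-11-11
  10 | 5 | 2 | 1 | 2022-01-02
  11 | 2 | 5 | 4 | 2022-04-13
SELECT name, stock FROM products ORDER BY stock DESC LIMIT 1

Execution result:
name | stock
Speaker | 162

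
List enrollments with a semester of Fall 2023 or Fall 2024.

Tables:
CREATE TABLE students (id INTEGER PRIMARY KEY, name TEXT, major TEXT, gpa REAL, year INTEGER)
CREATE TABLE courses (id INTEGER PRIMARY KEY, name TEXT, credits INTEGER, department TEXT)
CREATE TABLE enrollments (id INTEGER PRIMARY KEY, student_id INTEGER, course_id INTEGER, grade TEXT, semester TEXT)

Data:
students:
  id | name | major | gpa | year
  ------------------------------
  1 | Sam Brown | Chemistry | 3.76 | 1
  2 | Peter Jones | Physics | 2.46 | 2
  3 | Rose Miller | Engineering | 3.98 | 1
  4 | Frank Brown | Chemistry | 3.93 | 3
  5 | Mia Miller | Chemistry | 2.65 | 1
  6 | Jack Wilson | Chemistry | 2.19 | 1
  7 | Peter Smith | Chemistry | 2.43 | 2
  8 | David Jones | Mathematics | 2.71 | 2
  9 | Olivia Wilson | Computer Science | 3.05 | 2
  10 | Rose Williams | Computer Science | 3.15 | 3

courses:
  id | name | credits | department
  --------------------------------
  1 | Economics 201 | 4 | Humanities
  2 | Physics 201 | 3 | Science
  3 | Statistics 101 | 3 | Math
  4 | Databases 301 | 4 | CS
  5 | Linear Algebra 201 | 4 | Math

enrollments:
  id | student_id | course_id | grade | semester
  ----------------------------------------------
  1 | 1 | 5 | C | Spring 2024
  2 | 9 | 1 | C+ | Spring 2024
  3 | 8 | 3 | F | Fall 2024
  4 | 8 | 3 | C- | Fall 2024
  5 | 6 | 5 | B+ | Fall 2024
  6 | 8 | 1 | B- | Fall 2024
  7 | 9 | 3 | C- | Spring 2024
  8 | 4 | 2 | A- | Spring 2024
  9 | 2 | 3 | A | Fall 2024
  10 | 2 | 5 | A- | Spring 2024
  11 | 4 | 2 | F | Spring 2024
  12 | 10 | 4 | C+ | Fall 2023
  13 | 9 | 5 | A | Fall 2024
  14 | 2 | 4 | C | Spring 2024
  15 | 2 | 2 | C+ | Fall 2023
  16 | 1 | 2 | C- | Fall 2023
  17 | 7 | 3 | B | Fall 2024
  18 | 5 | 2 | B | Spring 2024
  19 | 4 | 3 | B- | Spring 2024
SELECT id, semester FROM enrollments WHERE semester IN ('Fall 2023', 'Fall 2024')

Execution result:
id | semester
3 | Fall 2024
4 | Fall 2024
5 | Fall 2024
6 | Fall 2024
9 | Fall 2024
12 | Fall 2023
13 | Fall 2024
15 | Fall 2023
16 | Fall 2023
17 | Fall 2024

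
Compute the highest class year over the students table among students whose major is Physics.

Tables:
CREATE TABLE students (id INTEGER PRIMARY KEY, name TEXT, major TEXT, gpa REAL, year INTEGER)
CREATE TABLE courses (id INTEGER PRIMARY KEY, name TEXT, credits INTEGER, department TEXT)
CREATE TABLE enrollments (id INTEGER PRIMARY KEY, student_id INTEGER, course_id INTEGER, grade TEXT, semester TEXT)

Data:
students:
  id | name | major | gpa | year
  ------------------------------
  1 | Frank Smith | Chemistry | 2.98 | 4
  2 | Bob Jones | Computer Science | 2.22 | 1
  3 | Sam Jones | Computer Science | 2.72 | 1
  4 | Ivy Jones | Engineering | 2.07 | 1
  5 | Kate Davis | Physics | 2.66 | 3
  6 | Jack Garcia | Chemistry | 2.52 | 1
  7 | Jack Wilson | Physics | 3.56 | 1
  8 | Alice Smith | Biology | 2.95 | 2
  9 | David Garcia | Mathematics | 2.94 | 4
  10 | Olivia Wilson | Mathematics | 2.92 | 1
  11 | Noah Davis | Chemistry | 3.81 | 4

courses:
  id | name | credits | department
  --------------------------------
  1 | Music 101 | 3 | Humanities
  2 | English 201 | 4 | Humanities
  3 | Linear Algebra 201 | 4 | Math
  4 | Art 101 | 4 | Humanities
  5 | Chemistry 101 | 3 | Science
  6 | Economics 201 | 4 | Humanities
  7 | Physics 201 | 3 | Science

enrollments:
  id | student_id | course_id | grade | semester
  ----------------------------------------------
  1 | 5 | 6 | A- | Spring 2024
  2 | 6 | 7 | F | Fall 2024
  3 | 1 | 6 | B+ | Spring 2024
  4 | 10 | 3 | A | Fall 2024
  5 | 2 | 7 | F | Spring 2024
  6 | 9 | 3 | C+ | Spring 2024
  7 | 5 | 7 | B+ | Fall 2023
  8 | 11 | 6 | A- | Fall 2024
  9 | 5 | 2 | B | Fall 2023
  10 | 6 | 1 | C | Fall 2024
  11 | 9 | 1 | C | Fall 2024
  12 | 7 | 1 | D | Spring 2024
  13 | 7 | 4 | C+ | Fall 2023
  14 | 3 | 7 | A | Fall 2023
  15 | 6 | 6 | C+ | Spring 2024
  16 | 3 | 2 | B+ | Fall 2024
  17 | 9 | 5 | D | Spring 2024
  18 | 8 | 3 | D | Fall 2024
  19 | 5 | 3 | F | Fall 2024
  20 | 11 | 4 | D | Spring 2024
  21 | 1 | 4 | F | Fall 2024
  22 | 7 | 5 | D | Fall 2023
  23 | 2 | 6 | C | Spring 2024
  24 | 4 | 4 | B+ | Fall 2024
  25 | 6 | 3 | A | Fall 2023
SELECT MAX(year) FROM students WHERE major = 'Physics'

Execution result:
3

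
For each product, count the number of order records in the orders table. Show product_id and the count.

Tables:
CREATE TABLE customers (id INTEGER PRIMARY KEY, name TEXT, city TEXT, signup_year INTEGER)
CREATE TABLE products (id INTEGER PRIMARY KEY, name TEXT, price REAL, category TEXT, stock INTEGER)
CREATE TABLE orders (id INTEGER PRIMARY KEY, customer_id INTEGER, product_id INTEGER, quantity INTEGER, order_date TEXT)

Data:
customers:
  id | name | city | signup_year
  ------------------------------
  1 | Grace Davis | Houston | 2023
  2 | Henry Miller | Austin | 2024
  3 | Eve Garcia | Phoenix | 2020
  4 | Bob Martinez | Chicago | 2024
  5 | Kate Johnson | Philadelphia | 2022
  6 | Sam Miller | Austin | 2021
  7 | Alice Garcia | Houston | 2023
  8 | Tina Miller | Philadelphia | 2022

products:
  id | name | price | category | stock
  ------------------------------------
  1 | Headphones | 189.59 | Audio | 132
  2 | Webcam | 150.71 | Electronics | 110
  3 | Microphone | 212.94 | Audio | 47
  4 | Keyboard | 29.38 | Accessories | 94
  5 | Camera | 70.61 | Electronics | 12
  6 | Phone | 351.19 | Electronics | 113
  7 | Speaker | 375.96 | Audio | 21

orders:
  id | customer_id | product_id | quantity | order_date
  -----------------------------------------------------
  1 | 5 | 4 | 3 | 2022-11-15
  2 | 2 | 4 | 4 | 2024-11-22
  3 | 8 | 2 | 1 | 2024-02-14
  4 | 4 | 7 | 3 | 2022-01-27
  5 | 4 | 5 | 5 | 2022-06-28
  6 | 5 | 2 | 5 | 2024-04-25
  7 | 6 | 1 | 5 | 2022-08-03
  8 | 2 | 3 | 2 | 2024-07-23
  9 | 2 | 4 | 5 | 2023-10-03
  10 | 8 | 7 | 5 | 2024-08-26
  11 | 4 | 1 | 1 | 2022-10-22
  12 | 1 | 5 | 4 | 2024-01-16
SELECT product_id, COUNT(*) AS order_count FROM orders GROUP BY product_id

Execution result:
product_id | order_count
1 | 2
2 | 2
3 | 1
4 | 3
5 | 2
7 | 2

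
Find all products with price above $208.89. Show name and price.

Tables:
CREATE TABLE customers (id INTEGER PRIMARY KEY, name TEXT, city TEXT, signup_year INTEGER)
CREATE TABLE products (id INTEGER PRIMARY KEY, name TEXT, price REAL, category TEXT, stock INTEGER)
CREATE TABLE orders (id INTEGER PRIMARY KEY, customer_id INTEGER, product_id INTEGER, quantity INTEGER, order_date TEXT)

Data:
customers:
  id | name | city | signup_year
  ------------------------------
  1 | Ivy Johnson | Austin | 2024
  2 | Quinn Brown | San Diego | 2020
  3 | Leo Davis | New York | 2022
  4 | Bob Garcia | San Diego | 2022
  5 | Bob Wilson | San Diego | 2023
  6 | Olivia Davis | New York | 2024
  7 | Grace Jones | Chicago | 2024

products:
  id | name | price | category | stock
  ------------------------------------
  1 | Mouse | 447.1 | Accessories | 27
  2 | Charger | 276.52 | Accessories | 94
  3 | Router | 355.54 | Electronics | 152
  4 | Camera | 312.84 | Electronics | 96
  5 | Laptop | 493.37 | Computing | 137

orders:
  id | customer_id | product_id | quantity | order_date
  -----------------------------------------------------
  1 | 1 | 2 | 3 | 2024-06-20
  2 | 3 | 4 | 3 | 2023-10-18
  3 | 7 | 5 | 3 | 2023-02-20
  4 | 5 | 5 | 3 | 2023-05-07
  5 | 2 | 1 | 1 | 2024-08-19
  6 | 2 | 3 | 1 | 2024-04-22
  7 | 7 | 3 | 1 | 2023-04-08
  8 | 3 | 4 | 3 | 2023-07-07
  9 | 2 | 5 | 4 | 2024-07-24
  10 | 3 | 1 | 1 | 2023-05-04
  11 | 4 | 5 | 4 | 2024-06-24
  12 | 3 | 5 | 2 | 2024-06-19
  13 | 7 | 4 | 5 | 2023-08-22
SELECT name, price FROM products WHERE price > 208.89

Execution result:
name | price
Mouse | 447.10
Charger | 276.52
Router | 355.54
Camera | 312.84
Laptop | 493.37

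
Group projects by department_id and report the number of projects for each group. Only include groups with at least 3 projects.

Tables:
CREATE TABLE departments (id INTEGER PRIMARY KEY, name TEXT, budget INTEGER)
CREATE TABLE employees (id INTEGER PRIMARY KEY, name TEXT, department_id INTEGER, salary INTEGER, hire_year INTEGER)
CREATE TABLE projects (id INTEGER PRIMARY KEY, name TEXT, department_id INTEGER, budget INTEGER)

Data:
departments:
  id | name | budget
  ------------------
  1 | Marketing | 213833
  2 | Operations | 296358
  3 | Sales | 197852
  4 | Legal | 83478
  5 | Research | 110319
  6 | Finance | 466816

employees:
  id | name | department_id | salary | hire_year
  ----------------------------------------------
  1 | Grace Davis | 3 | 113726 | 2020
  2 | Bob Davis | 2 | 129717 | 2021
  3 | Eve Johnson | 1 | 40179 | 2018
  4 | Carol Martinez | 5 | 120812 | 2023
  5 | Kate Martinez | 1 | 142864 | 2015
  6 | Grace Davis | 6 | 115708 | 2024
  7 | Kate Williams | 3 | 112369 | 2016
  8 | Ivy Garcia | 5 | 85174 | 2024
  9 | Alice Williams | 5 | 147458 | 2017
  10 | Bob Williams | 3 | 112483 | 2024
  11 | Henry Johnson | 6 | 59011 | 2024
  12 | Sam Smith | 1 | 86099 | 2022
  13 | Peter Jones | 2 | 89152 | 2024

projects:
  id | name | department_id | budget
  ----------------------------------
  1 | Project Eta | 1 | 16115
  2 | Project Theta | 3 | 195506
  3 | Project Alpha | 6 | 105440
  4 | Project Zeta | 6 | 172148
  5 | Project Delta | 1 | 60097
SELECT department_id, COUNT(*) AS n FROM projects GROUP BY department_id HAVING COUNT(*) >= 3

Execution result:
(no rows)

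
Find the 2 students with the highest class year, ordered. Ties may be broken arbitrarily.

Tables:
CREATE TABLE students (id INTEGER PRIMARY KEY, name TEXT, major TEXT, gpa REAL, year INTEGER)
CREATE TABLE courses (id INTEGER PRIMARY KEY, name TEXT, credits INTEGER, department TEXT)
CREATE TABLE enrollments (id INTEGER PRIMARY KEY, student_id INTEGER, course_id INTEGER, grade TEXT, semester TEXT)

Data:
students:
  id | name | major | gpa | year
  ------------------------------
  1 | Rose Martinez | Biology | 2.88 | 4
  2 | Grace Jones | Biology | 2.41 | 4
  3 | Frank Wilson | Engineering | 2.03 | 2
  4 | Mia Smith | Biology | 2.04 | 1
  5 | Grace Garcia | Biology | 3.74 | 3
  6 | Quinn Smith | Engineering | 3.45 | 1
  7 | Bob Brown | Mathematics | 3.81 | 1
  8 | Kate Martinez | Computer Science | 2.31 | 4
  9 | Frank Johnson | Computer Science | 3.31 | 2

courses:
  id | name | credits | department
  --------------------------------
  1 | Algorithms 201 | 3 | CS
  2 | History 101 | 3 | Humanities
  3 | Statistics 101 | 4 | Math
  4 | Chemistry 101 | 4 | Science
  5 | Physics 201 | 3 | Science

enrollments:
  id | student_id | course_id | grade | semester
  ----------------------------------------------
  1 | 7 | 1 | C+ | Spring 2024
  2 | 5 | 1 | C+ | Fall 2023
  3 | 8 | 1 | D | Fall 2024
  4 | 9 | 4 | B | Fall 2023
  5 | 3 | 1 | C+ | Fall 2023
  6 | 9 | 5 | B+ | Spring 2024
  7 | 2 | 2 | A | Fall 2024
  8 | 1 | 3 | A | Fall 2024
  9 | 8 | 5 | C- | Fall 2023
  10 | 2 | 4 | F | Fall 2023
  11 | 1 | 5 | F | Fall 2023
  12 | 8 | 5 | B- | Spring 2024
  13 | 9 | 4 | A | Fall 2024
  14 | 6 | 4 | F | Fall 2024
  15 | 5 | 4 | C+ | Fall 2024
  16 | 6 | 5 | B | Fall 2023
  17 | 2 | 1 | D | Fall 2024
SELECT name, year FROM students ORDER BY year DESC LIMIT 2

Execution result:
name | year
Rose Martinez | 4
Grace Jones | 4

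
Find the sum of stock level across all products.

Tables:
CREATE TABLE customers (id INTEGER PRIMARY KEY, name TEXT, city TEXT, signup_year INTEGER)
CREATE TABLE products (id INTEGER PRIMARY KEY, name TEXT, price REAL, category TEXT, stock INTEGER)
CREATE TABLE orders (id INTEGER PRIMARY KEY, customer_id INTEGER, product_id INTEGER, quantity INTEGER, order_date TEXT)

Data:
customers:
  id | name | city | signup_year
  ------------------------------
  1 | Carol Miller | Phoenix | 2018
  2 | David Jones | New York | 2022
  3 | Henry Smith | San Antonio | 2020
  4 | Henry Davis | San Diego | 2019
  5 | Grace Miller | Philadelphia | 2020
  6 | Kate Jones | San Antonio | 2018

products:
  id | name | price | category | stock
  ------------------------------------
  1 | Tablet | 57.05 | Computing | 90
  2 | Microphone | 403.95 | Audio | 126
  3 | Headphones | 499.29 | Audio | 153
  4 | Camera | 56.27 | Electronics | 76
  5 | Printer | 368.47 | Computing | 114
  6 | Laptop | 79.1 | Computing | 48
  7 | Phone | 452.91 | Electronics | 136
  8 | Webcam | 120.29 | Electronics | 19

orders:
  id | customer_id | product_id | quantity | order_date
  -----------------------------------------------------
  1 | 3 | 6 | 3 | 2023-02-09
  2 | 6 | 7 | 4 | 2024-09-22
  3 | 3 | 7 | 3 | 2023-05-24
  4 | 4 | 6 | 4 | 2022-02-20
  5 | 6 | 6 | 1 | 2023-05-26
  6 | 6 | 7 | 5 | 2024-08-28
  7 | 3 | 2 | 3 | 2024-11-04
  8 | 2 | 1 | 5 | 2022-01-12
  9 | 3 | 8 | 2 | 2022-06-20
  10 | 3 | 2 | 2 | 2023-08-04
SELECT SUM(stock) FROM products

Execution result:
762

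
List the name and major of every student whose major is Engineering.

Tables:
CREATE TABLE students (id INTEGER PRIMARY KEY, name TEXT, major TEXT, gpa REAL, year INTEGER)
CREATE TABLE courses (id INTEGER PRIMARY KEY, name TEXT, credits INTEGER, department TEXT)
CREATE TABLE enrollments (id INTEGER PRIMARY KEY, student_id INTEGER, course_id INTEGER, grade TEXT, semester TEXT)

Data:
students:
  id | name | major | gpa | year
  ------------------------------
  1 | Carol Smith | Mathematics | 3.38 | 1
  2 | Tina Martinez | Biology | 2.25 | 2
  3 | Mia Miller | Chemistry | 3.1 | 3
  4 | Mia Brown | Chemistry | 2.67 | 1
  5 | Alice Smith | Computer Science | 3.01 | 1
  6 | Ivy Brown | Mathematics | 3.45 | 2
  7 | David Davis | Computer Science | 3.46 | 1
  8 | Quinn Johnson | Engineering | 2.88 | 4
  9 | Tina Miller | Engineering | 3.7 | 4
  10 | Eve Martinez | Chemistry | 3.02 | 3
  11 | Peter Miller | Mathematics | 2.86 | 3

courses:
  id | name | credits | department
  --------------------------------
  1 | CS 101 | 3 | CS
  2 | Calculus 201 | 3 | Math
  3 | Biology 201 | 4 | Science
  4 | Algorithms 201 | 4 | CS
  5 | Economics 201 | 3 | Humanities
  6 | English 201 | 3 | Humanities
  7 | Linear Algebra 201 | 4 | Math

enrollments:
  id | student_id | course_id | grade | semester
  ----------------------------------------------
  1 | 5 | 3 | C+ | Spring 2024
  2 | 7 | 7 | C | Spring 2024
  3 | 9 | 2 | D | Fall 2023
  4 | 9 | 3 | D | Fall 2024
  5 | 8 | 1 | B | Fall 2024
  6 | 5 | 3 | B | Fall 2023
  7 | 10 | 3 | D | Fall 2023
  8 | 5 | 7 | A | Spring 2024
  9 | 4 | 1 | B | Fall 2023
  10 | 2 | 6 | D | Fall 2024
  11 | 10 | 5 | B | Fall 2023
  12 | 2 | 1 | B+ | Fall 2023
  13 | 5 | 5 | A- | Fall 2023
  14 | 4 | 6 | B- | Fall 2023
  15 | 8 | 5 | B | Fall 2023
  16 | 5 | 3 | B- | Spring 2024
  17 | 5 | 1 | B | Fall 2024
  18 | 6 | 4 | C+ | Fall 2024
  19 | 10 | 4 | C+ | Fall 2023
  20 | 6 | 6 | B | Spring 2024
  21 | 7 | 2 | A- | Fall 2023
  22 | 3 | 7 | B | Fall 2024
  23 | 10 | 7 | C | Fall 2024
SELECT name, major FROM students WHERE major = 'Engineering'

Execution result:
name | major
Quinn Johnson | Engineering
Tina Miller | Engineering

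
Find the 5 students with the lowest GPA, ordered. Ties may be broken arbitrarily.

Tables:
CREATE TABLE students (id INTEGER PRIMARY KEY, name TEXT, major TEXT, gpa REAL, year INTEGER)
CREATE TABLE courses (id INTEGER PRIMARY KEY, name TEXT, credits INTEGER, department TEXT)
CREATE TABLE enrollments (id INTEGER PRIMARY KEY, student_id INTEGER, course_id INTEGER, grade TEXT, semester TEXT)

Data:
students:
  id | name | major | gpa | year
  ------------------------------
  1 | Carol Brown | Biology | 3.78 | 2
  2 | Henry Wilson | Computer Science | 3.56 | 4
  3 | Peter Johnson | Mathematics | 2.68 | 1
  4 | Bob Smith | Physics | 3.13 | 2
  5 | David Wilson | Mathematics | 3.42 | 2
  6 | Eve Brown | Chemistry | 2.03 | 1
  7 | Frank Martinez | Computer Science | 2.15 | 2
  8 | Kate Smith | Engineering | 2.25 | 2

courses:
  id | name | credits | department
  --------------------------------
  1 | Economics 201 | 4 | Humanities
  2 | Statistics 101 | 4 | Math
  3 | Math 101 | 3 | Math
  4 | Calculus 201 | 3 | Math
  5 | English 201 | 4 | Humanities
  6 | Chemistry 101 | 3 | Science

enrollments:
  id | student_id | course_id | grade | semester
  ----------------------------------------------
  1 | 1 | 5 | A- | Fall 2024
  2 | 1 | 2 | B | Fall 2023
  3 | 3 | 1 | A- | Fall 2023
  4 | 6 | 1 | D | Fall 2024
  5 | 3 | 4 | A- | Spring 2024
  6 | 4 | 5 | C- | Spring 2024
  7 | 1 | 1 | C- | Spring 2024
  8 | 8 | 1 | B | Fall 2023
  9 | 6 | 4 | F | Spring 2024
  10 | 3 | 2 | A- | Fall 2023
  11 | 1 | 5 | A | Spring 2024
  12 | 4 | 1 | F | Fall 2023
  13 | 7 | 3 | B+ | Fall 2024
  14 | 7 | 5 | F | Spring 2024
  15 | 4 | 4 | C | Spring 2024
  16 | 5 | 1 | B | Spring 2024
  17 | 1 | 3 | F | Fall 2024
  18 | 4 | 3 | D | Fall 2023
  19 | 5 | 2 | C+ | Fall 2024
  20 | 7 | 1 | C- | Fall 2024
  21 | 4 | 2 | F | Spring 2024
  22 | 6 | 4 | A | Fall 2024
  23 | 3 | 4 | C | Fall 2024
SELECT name, gpa FROM students ORDER BY gpa ASC LIMIT 5

Execution result:
name | gpa
Eve Brown | 2.03
Frank Martinez | 2.15
Kate Smith | 2.25
Peter Johnson | 2.68
Bob Smith | 3.13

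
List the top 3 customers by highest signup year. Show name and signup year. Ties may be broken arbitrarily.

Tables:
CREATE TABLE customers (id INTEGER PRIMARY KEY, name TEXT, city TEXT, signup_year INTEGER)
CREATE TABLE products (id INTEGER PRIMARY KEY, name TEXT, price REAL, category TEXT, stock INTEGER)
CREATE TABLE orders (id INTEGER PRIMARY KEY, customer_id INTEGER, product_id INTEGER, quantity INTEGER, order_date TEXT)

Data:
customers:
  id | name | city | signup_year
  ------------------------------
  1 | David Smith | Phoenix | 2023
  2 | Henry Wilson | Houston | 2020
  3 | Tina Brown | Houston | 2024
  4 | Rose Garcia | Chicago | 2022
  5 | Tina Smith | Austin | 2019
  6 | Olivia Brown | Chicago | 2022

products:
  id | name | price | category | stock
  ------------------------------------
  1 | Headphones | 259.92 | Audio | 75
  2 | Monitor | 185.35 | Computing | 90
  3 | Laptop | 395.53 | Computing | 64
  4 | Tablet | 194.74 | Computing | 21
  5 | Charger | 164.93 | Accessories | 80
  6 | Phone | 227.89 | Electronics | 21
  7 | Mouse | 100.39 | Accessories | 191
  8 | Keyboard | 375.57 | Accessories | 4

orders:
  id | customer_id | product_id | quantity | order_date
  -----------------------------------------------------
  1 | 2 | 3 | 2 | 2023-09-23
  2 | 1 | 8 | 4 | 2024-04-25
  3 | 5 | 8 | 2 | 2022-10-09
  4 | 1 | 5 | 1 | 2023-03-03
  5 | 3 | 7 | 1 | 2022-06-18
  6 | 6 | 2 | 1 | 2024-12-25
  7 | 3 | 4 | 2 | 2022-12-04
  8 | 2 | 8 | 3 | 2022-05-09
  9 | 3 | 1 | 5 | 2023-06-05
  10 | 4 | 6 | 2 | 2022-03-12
SELECT name, signup_year FROM customers ORDER BY signup_year DESC LIMIT 3

Execution result:
name | signup_year
Tina Brown | 2024
David Smith | 2023
Rose Garcia | 2022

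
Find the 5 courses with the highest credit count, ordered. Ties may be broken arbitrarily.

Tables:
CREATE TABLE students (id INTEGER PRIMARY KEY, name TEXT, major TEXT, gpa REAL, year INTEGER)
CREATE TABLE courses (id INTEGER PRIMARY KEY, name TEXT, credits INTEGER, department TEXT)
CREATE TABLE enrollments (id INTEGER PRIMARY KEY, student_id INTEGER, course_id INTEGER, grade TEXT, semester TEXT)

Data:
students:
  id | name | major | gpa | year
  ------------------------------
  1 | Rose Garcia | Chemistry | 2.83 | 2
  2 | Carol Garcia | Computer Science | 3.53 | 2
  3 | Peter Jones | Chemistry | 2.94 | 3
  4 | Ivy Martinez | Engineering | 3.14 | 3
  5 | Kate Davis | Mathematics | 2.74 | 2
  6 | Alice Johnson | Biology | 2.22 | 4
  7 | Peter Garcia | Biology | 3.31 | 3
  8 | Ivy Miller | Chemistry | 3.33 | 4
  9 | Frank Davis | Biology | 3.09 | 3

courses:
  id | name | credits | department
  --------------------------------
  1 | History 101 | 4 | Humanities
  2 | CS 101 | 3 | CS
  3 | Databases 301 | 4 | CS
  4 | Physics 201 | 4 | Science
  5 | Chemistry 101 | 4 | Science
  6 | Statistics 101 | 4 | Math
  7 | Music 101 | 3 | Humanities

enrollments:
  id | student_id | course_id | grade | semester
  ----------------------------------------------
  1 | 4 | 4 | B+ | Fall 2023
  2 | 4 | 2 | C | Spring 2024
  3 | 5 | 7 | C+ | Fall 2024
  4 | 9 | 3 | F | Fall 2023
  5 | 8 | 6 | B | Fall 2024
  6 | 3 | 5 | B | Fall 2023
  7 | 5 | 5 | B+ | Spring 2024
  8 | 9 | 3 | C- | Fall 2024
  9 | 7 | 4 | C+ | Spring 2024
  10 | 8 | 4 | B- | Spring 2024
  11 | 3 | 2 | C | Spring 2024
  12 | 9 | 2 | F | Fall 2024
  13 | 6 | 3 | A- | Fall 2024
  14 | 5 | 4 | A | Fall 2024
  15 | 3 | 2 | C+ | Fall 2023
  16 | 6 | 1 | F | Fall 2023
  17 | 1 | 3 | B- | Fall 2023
SELECT name, credits FROM courses ORDER BY credits DESC LIMIT 5

Execution result:
name | credits
History 101 | 4
Databases 301 | 4
Physics 201 | 4
Chemistry 101 | 4
Statistics 101 | 4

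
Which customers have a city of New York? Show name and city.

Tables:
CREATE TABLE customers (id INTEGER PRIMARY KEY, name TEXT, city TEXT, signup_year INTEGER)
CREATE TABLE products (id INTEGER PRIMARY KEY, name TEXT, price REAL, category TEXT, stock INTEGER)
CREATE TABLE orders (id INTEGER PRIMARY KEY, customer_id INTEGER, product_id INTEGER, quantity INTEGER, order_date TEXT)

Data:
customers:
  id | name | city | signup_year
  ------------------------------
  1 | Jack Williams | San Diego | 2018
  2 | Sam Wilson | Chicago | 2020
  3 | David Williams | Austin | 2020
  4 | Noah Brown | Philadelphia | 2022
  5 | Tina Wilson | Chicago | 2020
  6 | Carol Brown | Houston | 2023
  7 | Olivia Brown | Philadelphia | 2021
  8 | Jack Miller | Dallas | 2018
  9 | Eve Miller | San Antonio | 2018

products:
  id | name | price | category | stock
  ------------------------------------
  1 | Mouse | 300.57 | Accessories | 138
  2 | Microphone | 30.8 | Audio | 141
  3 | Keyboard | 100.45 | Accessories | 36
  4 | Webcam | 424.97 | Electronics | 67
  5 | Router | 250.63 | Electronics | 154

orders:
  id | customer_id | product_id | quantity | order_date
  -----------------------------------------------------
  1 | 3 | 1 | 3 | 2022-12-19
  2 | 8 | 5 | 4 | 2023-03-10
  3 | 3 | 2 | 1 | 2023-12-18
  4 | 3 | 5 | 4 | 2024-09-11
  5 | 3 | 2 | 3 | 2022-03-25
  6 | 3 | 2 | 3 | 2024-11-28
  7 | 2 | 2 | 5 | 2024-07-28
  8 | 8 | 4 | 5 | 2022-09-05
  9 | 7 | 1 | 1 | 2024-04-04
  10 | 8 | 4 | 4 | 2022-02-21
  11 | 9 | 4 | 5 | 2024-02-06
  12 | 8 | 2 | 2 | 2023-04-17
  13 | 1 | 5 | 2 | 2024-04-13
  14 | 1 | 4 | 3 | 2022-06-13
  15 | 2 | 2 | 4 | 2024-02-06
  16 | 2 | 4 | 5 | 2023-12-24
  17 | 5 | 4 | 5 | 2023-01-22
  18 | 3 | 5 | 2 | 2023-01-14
SELECT name, city FROM customers WHERE city = 'New York'

Execution result:
(no rows)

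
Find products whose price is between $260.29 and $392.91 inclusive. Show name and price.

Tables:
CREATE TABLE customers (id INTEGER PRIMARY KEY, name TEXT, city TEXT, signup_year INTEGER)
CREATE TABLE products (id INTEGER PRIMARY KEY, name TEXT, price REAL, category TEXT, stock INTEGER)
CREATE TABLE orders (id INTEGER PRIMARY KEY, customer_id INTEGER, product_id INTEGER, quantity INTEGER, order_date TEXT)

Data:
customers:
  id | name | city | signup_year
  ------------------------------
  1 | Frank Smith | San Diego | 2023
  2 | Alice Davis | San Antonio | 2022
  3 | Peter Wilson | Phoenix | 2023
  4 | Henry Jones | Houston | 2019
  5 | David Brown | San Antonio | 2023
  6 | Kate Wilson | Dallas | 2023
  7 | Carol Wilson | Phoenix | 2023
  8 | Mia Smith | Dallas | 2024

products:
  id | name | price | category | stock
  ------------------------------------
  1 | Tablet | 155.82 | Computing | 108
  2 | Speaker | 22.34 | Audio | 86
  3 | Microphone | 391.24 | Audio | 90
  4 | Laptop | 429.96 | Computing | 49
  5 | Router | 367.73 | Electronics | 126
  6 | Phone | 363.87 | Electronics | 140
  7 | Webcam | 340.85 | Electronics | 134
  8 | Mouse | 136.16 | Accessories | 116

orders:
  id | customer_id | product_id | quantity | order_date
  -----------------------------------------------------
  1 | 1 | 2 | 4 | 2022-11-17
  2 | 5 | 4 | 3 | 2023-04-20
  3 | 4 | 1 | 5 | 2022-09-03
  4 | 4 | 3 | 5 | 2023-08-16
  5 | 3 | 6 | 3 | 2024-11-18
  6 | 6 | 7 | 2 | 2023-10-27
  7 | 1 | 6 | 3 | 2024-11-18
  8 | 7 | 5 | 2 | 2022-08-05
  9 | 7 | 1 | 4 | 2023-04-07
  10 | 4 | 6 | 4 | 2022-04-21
SELECT name, price FROM products WHERE price BETWEEN 260.29 AND 392.91

Execution result:
name | price
Microphone | 391.24
Router | 367.73
Phone | 363.87
Webcam | 340.85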